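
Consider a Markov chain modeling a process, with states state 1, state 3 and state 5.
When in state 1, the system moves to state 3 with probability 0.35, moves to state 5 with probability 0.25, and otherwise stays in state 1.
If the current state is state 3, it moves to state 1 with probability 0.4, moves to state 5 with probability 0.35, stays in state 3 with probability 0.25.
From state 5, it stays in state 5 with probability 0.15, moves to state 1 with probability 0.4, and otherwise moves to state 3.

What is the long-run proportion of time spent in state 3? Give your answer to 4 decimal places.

0.3417

Let the stationary distribution be π with π = πP and π_1 + π_2 + π_3 = 1.
π_1 = 0.4·π_1 + 0.4·π_2 + 0.4·π_3
π_2 = 0.35·π_1 + 0.25·π_2 + 0.45·π_3
Solving with the normalization constraint gives π = (0.4000, 0.3417, 0.2583).
So the stationary probability of state 3 is 0.3417.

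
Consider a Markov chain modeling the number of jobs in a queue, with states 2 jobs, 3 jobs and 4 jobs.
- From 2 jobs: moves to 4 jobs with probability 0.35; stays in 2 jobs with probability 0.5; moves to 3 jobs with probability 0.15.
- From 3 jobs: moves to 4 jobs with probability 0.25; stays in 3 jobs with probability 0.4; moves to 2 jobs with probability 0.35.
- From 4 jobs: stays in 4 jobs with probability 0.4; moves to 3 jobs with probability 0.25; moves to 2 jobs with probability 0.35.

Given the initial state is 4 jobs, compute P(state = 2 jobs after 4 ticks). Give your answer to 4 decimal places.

Propagate the distribution vector 4 ticks from 4 jobs.
After 0 ticks: (0.0000, 0.0000, 1.0000)
After 1 tick: (0.3500, 0.2500, 0.4000)
After 2 ticks: (0.4025, 0.2525, 0.3450)
After 3 ticks: (0.4104, 0.2476, 0.3420)
After 4 ticks: (0.4116, 0.2461, 0.3423)
P(in 2 jobs after 4 ticks) = 0.4116

0.4116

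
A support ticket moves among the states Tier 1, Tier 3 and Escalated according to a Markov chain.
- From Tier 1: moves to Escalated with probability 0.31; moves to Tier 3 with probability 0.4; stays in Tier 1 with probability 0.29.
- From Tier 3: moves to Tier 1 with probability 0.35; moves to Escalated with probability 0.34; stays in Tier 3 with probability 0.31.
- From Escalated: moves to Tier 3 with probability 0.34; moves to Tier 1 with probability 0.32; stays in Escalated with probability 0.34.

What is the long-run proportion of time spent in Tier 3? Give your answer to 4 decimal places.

0.3488

Let the stationary distribution be π with π = πP and π_1 + π_2 + π_3 = 1.
π_1 = 0.29·π_1 + 0.35·π_2 + 0.32·π_3
π_2 = 0.4·π_1 + 0.31·π_2 + 0.34·π_3
Solving with the normalization constraint gives π = (0.3208, 0.3488, 0.3304).
So the stationary probability of Tier 3 is 0.3488.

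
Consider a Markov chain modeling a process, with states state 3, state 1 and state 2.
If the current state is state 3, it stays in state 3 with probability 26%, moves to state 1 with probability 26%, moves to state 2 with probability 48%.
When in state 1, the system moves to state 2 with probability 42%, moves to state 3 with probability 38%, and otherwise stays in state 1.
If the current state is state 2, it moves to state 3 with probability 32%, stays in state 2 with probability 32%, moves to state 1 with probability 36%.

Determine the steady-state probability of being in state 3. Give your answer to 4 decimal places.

0.3179

Let the stationary distribution be π with π = πP and π_1 + π_2 + π_3 = 1.
π_1 = 0.26·π_1 + 0.38·π_2 + 0.32·π_3
π_2 = 0.26·π_1 + 0.2·π_2 + 0.36·π_3
Solving with the normalization constraint gives π = (0.3179, 0.2829, 0.3992).
So the stationary probability of state 3 is 0.3179.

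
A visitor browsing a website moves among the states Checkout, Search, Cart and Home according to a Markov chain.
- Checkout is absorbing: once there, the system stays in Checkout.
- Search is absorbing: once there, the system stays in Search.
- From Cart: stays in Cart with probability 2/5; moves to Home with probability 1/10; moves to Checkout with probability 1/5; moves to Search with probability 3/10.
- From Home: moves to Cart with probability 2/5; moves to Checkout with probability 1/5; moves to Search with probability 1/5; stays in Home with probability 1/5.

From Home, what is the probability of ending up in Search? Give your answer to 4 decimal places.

0.5455

Let h(s) be the probability of absorption at Search starting from transient state s. Then h(Search) = 1 and h(Checkout) = 0. By first-step analysis:
h(Cart) = 0.2·0 + 0.3·1 + 0.4·h(Cart) + 0.1·h(Home)
h(Home) = 0.2·0 + 0.2·1 + 0.4·h(Cart) + 0.2·h(Home)
Solving: h(Cart) = 0.5909, h(Home) = 0.5455.
Starting from Home, the probability is 0.5455.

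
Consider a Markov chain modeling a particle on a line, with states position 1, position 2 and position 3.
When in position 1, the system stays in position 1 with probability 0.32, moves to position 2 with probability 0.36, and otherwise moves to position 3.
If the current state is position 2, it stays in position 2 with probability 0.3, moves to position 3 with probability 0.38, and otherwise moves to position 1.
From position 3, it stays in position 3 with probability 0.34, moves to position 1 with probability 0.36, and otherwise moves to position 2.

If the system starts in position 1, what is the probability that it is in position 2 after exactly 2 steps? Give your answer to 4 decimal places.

0.3192

Sum over the intermediate state after 1 step:
P = P(position 1→position 1)·P(position 1→position 2) + P(position 1→position 2)·P(position 2→position 2) + P(position 1→position 3)·P(position 3→position 2)
  = 0.32×0.36 + 0.36×0.3 + 0.32×0.3
  = 0.1152 + 0.1080 + 0.0960 = 0.3192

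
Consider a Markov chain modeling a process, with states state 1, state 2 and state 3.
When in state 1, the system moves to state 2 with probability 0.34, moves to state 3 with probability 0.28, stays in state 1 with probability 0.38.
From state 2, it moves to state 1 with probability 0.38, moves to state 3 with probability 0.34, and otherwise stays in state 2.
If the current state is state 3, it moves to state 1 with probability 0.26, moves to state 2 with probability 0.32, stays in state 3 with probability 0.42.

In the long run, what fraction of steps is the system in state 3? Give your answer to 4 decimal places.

0.3475

Let the stationary distribution be π with π = πP and π_1 + π_2 + π_3 = 1.
π_1 = 0.38·π_1 + 0.38·π_2 + 0.26·π_3
π_2 = 0.34·π_1 + 0.28·π_2 + 0.32·π_3
Solving with the normalization constraint gives π = (0.3383, 0.3142, 0.3475).
So the stationary probability of state 3 is 0.3475.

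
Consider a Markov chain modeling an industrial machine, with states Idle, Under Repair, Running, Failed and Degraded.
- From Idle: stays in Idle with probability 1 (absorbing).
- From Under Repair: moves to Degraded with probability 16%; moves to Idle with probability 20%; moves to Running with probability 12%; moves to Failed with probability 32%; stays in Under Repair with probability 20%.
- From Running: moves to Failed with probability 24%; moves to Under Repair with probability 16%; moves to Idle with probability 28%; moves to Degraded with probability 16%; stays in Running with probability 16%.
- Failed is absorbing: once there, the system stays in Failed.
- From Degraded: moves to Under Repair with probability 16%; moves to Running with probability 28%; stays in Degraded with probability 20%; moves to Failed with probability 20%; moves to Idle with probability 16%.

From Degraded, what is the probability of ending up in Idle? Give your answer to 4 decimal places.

Let h(s) be the probability of absorption at Idle starting from transient state s. Then h(Idle) = 1 and h(Failed) = 0. By first-step analysis:
h(Under Repair) = 0.2·1 + 0.2·h(Under Repair) + 0.12·h(Running) + 0.32·0 + 0.16·h(Degraded)
h(Running) = 0.28·1 + 0.16·h(Under Repair) + 0.16·h(Running) + 0.24·0 + 0.16·h(Degraded)
h(Degraded) = 0.16·1 + 0.16·h(Under Repair) + 0.28·h(Running) + 0.2·0 + 0.2·h(Degraded)
Solving: h(Under Repair) = 0.4167, h(Running) = 0.5000, h(Degraded) = 0.4583.
Starting from Degraded, the probability is 0.4583.

0.4583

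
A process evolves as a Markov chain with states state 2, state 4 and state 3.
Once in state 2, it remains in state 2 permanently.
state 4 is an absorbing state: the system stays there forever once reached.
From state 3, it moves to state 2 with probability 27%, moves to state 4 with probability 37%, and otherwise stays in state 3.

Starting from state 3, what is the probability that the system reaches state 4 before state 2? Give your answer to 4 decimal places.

Let h(s) be the probability of absorption at state 4 starting from transient state s. Then h(state 4) = 1 and h(state 2) = 0. By first-step analysis:
h(state 3) = 0.27·0 + 0.37·1 + 0.36·h(state 3)
Solving: h(state 3) = 0.5781.
Starting from state 3, the probability is 0.5781.

0.5781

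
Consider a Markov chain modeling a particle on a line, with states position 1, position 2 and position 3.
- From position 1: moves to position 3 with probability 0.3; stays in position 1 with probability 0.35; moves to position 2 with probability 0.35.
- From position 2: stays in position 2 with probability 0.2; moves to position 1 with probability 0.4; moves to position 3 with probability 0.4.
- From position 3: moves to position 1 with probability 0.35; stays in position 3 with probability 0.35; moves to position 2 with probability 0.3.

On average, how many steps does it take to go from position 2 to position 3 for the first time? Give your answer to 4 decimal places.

Let t(s) be the expected number of steps to first reach position 3 from state s, with t(position 3) = 0. Conditioning on the first step:
t(position 1) = 1 + 0.35·t(position 1) + 0.35·t(position 2)
t(position 2) = 1 + 0.4·t(position 1) + 0.2·t(position 2)
Solving: t(position 1) = 3.0263, t(position 2) = 2.7632.
Expected steps from position 2 to position 3: 2.7632.

2.7632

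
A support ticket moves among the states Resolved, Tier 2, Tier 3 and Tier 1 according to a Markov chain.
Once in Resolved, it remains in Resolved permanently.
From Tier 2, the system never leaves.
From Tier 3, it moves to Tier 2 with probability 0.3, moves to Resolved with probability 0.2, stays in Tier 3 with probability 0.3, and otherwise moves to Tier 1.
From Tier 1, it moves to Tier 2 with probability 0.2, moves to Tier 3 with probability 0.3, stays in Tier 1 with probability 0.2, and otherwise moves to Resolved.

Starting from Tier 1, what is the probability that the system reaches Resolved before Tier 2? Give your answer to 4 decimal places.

0.5400

Let h(s) be the probability of absorption at Resolved starting from transient state s. Then h(Resolved) = 1 and h(Tier 2) = 0. By first-step analysis:
h(Tier 3) = 0.2·1 + 0.3·0 + 0.3·h(Tier 3) + 0.2·h(Tier 1)
h(Tier 1) = 0.3·1 + 0.2·0 + 0.3·h(Tier 3) + 0.2·h(Tier 1)
Solving: h(Tier 3) = 0.4400, h(Tier 1) = 0.5400.
Starting from Tier 1, the probability is 0.5400.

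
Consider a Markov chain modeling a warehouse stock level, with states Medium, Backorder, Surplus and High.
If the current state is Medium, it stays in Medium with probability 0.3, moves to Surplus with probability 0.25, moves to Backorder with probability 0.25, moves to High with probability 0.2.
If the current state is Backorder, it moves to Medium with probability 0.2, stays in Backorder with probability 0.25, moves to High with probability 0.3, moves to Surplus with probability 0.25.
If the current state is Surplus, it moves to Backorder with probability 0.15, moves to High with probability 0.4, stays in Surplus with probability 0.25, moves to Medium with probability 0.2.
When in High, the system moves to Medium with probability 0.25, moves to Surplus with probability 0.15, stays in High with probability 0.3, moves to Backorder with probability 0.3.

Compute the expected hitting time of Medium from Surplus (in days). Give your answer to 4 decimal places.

Let t(s) be the expected number of days to first reach Medium from state s, with t(Medium) = 0. Conditioning on the first day:
t(Backorder) = 1 + 0.25·t(Backorder) + 0.25·t(Surplus) + 0.3·t(High)
t(Surplus) = 1 + 0.15·t(Backorder) + 0.25·t(Surplus) + 0.4·t(High)
t(High) = 1 + 0.3·t(Backorder) + 0.15·t(Surplus) + 0.3·t(High)
Solving: t(Backorder) = 4.6277, t(Surplus) = 4.6048, t(High) = 4.3986.
Expected days from Surplus to Medium: 4.6048.

4.6048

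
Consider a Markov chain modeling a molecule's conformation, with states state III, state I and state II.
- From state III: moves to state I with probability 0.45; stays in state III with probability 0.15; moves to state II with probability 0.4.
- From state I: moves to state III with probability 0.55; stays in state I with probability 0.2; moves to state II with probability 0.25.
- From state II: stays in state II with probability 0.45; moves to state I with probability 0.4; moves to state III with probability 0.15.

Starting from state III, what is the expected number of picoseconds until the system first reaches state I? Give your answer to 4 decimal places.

2.3313

Let t(s) be the expected number of picoseconds to first reach state I from state s, with t(state I) = 0. Conditioning on the first picosecond:
t(state III) = 1 + 0.15·t(state III) + 0.4·t(state II)
t(state II) = 1 + 0.15·t(state III) + 0.45·t(state II)
Solving: t(state III) = 2.3313, t(state II) = 2.4540.
Expected picoseconds from state III to state I: 2.3313.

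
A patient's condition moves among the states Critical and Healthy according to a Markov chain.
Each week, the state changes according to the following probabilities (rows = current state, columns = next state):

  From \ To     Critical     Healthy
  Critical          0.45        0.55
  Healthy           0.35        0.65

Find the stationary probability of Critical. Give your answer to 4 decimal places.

Let the stationary distribution be π with π = πP and π_1 + π_2 = 1.
π_1 = 0.45·π_1 + 0.35·π_2
Solving with the normalization constraint gives π = (0.3889, 0.6111).
So the stationary probability of Critical is 0.3889.

0.3889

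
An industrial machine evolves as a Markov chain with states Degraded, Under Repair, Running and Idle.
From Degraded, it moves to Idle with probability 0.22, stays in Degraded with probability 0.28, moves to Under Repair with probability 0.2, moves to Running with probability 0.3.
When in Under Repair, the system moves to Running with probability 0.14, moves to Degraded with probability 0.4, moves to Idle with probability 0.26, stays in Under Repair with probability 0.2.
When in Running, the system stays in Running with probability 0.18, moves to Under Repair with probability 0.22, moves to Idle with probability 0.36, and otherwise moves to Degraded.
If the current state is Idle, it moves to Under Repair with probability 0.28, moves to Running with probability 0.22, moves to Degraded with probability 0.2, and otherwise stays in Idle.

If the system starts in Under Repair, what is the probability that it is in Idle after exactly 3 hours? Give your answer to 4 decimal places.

Propagate the distribution vector 3 hours from Under Repair.
After 0 hours: (0.0000, 1.0000, 0.0000, 0.0000)
After 1 hour: (0.4000, 0.2000, 0.1400, 0.2600)
After 2 hours: (0.2776, 0.2236, 0.2304, 0.2684)
After 3 hours: (0.2761, 0.2261, 0.2151, 0.2827)
P(in Idle after 3 hours) = 0.2827

0.2827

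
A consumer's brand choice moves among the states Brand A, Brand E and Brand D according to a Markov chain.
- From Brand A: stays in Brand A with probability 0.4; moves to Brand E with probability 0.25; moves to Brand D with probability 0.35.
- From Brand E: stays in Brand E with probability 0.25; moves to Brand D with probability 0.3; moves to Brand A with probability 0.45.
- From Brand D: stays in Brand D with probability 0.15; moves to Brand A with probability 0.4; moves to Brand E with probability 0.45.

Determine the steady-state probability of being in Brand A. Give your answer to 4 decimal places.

0.4153

Let the stationary distribution be π with π = πP and π_1 + π_2 + π_3 = 1.
π_1 = 0.4·π_1 + 0.45·π_2 + 0.4·π_3
π_2 = 0.25·π_1 + 0.25·π_2 + 0.45·π_3
Solving with the normalization constraint gives π = (0.4153, 0.3058, 0.2789).
So the stationary probability of Brand A is 0.4153.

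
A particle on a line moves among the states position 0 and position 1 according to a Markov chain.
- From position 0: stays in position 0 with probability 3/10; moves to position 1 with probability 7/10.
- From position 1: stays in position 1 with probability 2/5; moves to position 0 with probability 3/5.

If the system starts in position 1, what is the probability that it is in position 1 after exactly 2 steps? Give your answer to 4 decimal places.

Sum over the intermediate state after 1 step:
P = P(position 1→position 0)·P(position 0→position 1) + P(position 1→position 1)·P(position 1→position 1)
  = 0.6×0.7 + 0.4×0.4
  = 0.4200 + 0.1600 = 0.5800

0.5800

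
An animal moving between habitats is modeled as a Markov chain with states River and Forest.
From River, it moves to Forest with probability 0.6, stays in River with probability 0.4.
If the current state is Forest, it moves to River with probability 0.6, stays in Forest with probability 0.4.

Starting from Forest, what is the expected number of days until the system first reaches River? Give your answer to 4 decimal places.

Let t(s) be the expected number of days to first reach River from state s, with t(River) = 0. Conditioning on the first day:
t(Forest) = 1 + 0.4·t(Forest)
Solving: t(Forest) = 1.6667.
Expected days from Forest to River: 1.6667.

1.6667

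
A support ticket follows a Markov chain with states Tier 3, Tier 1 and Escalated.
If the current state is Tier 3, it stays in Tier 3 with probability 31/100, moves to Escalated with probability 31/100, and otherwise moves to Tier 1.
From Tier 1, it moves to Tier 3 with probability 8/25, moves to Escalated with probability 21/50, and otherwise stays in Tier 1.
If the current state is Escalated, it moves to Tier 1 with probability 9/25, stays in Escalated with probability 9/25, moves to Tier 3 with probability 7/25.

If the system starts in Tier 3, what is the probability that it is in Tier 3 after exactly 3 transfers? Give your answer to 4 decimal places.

Propagate the distribution vector 3 transfers from Tier 3.
After 0 transfers: (1.0000, 0.0000, 0.0000)
After 1 transfer: (0.3100, 0.3800, 0.3100)
After 2 transfers: (0.3045, 0.3282, 0.3673)
After 3 transfers: (0.3023, 0.3333, 0.3645)
P(in Tier 3 after 3 transfers) = 0.3023

0.3023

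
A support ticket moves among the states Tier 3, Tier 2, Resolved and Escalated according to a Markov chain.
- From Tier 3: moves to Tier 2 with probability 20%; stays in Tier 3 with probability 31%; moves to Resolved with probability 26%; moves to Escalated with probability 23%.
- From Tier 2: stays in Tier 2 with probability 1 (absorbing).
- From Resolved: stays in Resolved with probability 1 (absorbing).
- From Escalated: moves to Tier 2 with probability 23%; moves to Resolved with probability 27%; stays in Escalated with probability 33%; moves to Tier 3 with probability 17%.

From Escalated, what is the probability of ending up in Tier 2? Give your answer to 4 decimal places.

0.4553

Let h(s) be the probability of absorption at Tier 2 starting from transient state s. Then h(Tier 2) = 1 and h(Resolved) = 0. By first-step analysis:
h(Tier 3) = 0.31·h(Tier 3) + 0.2·1 + 0.26·0 + 0.23·h(Escalated)
h(Escalated) = 0.17·h(Tier 3) + 0.23·1 + 0.27·0 + 0.33·h(Escalated)
Solving: h(Tier 3) = 0.4416, h(Escalated) = 0.4553.
Starting from Escalated, the probability is 0.4553.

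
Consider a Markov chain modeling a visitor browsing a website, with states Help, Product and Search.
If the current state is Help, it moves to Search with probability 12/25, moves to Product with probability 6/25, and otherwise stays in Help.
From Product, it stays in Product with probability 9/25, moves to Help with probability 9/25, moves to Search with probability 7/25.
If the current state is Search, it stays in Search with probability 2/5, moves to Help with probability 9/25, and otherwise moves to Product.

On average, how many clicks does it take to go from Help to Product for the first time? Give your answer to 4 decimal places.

4.1667

Let t(s) be the expected number of clicks to first reach Product from state s, with t(Product) = 0. Conditioning on the first click:
t(Help) = 1 + 0.28·t(Help) + 0.48·t(Search)
t(Search) = 1 + 0.36·t(Help) + 0.4·t(Search)
Solving: t(Help) = 4.1667, t(Search) = 4.1667.
Expected clicks from Help to Product: 4.1667.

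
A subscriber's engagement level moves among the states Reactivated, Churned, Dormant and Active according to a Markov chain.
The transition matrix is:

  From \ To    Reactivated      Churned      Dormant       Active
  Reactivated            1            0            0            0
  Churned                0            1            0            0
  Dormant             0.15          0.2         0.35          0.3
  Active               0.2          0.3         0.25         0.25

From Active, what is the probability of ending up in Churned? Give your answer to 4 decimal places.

0.5939

Let h(s) be the probability of absorption at Churned starting from transient state s. Then h(Churned) = 1 and h(Reactivated) = 0. By first-step analysis:
h(Dormant) = 0.15·0 + 0.2·1 + 0.35·h(Dormant) + 0.3·h(Active)
h(Active) = 0.2·0 + 0.3·1 + 0.25·h(Dormant) + 0.25·h(Active)
Solving: h(Dormant) = 0.5818, h(Active) = 0.5939.
Starting from Active, the probability is 0.5939.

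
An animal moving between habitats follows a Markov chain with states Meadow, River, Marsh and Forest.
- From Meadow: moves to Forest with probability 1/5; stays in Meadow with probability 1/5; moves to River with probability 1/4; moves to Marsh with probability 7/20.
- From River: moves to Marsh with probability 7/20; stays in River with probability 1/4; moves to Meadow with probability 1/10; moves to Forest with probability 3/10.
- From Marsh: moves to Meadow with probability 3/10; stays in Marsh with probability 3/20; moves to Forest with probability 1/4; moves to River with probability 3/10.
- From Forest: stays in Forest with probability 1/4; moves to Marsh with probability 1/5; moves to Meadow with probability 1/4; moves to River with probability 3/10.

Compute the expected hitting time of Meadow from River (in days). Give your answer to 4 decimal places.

Let t(s) be the expected number of days to first reach Meadow from state s, with t(Meadow) = 0. Conditioning on the first day:
t(River) = 1 + 0.25·t(River) + 0.35·t(Marsh) + 0.3·t(Forest)
t(Marsh) = 1 + 0.3·t(River) + 0.15·t(Marsh) + 0.25·t(Forest)
t(Forest) = 1 + 0.3·t(River) + 0.2·t(Marsh) + 0.25·t(Forest)
Solving: t(River) = 5.1944, t(Marsh) = 4.3546, t(Forest) = 4.5723.
Expected days from River to Meadow: 5.1944.

5.1944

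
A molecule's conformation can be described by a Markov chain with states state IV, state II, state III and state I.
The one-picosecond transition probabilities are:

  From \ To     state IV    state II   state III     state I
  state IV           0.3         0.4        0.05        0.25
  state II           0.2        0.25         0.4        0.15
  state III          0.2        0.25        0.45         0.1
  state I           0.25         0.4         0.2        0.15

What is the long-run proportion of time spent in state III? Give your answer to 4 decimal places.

0.3027

Let the stationary distribution be π with π = πP and π_1 + π_2 + π_3 + π_4 = 1.
π_1 = 0.3·π_1 + 0.2·π_2 + 0.2·π_3 + 0.25·π_4
π_2 = 0.4·π_1 + 0.25·π_2 + 0.25·π_3 + 0.4·π_4
π_3 = 0.05·π_1 + 0.4·π_2 + 0.45·π_3 + 0.2·π_4
Solving with the normalization constraint gives π = (0.2310, 0.3083, 0.3027, 0.1580).
So the stationary probability of state III is 0.3027.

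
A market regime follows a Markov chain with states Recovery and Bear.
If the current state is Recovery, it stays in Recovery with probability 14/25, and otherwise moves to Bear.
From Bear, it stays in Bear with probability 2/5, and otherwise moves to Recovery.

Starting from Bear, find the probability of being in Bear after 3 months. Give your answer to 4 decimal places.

Propagate the distribution vector 3 months from Bear.
After 0 months: (0.0000, 1.0000)
After 1 month: (0.6000, 0.4000)
After 2 months: (0.5760, 0.4240)
After 3 months: (0.5770, 0.4230)
P(in Bear after 3 months) = 0.4230

0.4230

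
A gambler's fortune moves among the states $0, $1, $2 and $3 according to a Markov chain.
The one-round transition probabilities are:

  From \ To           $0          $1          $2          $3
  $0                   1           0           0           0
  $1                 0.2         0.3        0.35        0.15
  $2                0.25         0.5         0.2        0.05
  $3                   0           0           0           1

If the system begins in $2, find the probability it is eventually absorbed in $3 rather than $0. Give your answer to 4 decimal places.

0.2857

Let h(s) be the probability of absorption at $3 starting from transient state s. Then h($3) = 1 and h($0) = 0. By first-step analysis:
h($1) = 0.2·0 + 0.3·h($1) + 0.35·h($2) + 0.15·1
h($2) = 0.25·0 + 0.5·h($1) + 0.2·h($2) + 0.05·1
Solving: h($1) = 0.3571, h($2) = 0.2857.
Starting from $2, the probability is 0.2857.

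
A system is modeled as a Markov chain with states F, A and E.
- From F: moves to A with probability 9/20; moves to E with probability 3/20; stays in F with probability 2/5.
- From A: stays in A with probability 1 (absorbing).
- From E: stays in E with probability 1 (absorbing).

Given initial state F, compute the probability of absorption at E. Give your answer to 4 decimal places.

0.2500

Let h(s) be the probability of absorption at E starting from transient state s. Then h(E) = 1 and h(A) = 0. By first-step analysis:
h(F) = 0.4·h(F) + 0.45·0 + 0.15·1
Solving: h(F) = 0.2500.
Starting from F, the probability is 0.2500.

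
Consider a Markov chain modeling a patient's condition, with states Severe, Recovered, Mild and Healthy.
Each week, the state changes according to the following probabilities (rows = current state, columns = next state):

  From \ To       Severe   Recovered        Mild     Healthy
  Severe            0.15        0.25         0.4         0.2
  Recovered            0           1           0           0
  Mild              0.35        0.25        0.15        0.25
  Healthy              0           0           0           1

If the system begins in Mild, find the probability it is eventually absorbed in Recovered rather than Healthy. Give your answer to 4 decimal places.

Let h(s) be the probability of absorption at Recovered starting from transient state s. Then h(Recovered) = 1 and h(Healthy) = 0. By first-step analysis:
h(Severe) = 0.15·h(Severe) + 0.25·1 + 0.4·h(Mild) + 0.2·0
h(Mild) = 0.35·h(Severe) + 0.25·1 + 0.15·h(Mild) + 0.25·0
Solving: h(Severe) = 0.5365, h(Mild) = 0.5150.
Starting from Mild, the probability is 0.5150.

0.5150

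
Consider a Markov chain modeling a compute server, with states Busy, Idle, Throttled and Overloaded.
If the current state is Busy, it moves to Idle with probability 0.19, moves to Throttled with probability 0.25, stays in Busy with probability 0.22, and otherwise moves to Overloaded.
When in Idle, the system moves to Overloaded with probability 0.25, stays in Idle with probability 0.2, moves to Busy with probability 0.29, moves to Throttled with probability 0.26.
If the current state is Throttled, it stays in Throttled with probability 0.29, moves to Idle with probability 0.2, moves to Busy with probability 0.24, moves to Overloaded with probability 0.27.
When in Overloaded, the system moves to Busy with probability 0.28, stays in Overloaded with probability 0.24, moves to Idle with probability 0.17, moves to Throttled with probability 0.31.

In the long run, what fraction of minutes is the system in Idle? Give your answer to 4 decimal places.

0.1892

Let the stationary distribution be π with π = πP and π_1 + π_2 + π_3 + π_4 = 1.
π_1 = 0.22·π_1 + 0.29·π_2 + 0.24·π_3 + 0.28·π_4
π_2 = 0.19·π_1 + 0.2·π_2 + 0.2·π_3 + 0.17·π_4
π_3 = 0.25·π_1 + 0.26·π_2 + 0.29·π_3 + 0.31·π_4
Solving with the normalization constraint gives π = (0.2554, 0.1892, 0.2796, 0.2758).
So the stationary probability of Idle is 0.1892.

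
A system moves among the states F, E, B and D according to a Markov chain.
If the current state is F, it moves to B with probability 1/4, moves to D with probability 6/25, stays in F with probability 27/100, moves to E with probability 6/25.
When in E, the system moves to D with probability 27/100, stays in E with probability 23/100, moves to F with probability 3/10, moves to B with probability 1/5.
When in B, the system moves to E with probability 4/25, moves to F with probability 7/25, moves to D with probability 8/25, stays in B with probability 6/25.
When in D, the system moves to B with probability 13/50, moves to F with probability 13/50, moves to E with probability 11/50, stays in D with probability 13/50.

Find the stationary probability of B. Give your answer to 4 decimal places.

Let the stationary distribution be π with π = πP and π_1 + π_2 + π_3 + π_4 = 1.
π_1 = 0.27·π_1 + 0.3·π_2 + 0.28·π_3 + 0.26·π_4
π_2 = 0.24·π_1 + 0.23·π_2 + 0.16·π_3 + 0.22·π_4
π_3 = 0.25·π_1 + 0.2·π_2 + 0.24·π_3 + 0.26·π_4
Solving with the normalization constraint gives π = (0.2761, 0.2133, 0.2396, 0.2710).
So the stationary probability of B is 0.2396.

0.2396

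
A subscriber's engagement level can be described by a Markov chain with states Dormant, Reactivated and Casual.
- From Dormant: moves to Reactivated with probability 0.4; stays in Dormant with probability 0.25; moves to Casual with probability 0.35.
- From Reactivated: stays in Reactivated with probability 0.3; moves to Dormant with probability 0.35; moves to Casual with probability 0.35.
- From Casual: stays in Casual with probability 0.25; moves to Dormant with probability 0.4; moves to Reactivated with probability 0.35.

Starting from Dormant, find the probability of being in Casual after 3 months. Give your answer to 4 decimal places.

Propagate the distribution vector 3 months from Dormant.
After 0 months: (1.0000, 0.0000, 0.0000)
After 1 month: (0.2500, 0.4000, 0.3500)
After 2 months: (0.3425, 0.3425, 0.3150)
After 3 months: (0.3315, 0.3500, 0.3185)
P(in Casual after 3 months) = 0.3185

0.3185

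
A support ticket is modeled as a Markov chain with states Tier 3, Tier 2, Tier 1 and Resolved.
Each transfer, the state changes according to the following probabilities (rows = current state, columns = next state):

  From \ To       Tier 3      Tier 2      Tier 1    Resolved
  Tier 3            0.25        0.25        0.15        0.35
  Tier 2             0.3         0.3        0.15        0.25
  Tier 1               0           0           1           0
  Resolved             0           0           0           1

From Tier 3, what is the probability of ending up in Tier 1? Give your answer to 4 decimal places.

0.3167

Let h(s) be the probability of absorption at Tier 1 starting from transient state s. Then h(Tier 1) = 1 and h(Resolved) = 0. By first-step analysis:
h(Tier 3) = 0.25·h(Tier 3) + 0.25·h(Tier 2) + 0.15·1 + 0.35·0
h(Tier 2) = 0.3·h(Tier 3) + 0.3·h(Tier 2) + 0.15·1 + 0.25·0
Solving: h(Tier 3) = 0.3167, h(Tier 2) = 0.3500.
Starting from Tier 3, the probability is 0.3167.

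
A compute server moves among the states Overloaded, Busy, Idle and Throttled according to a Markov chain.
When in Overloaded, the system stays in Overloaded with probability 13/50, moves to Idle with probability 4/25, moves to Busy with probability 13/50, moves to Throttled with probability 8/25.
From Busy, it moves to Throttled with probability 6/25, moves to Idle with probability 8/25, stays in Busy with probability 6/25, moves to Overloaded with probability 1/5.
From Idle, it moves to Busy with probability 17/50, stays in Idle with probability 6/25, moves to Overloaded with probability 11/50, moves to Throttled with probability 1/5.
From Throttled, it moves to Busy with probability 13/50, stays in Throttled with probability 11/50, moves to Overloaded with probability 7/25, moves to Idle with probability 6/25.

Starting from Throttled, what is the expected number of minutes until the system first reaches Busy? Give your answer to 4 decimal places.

Let t(s) be the expected number of minutes to first reach Busy from state s, with t(Busy) = 0. Conditioning on the first minute:
t(Overloaded) = 1 + 0.26·t(Overloaded) + 0.16·t(Idle) + 0.32·t(Throttled)
t(Idle) = 1 + 0.22·t(Overloaded) + 0.24·t(Idle) + 0.2·t(Throttled)
t(Throttled) = 1 + 0.28·t(Overloaded) + 0.24·t(Idle) + 0.22·t(Throttled)
Solving: t(Overloaded) = 3.6260, t(Idle) = 3.3136, t(Throttled) = 3.6033.
Expected minutes from Throttled to Busy: 3.6033.

3.6033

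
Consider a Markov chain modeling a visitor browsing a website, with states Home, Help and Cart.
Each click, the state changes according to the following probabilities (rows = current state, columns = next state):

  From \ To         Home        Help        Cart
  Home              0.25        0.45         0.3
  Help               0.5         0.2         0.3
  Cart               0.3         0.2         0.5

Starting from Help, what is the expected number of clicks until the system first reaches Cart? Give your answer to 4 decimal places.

Let t(s) be the expected number of clicks to first reach Cart from state s, with t(Cart) = 0. Conditioning on the first click:
t(Home) = 1 + 0.25·t(Home) + 0.45·t(Help)
t(Help) = 1 + 0.5·t(Home) + 0.2·t(Help)
Solving: t(Home) = 3.3333, t(Help) = 3.3333.
Expected clicks from Help to Cart: 3.3333.

3.3333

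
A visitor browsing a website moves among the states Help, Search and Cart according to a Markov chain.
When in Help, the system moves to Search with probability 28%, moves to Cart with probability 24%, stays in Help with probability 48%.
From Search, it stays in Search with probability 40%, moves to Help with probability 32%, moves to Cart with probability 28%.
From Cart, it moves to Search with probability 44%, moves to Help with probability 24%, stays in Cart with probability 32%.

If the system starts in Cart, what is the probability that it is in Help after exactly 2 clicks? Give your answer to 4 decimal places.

0.3328

Sum over the intermediate state after 1 click:
P = P(Cart→Help)·P(Help→Help) + P(Cart→Search)·P(Search→Help) + P(Cart→Cart)·P(Cart→Help)
  = 0.24×0.48 + 0.44×0.32 + 0.32×0.24
  = 0.1152 + 0.1408 + 0.0768 = 0.3328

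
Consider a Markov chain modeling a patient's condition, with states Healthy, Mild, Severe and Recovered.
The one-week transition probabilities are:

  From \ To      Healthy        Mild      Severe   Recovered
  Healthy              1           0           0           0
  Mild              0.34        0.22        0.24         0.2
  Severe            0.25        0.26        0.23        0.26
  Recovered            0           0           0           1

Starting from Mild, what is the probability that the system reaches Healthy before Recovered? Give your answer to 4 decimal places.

0.5979

Let h(s) be the probability of absorption at Healthy starting from transient state s. Then h(Healthy) = 1 and h(Recovered) = 0. By first-step analysis:
h(Mild) = 0.34·1 + 0.22·h(Mild) + 0.24·h(Severe) + 0.2·0
h(Severe) = 0.25·1 + 0.26·h(Mild) + 0.23·h(Severe) + 0.26·0
Solving: h(Mild) = 0.5979, h(Severe) = 0.5266.
Starting from Mild, the probability is 0.5979.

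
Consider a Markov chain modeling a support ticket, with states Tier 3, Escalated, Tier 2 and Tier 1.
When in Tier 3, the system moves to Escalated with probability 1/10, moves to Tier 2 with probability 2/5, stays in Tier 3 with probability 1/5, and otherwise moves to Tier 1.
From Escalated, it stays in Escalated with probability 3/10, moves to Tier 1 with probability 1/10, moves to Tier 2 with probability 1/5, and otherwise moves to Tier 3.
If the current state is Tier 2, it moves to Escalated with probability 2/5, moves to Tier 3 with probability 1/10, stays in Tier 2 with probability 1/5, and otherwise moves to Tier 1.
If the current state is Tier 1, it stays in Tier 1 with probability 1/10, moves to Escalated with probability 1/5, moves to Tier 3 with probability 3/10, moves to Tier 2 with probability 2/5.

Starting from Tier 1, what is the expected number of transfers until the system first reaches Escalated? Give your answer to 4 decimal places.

4.0741

Let t(s) be the expected number of transfers to first reach Escalated from state s, with t(Escalated) = 0. Conditioning on the first transfer:
t(Tier 3) = 1 + 0.2·t(Tier 3) + 0.4·t(Tier 2) + 0.3·t(Tier 1)
t(Tier 2) = 1 + 0.1·t(Tier 3) + 0.2·t(Tier 2) + 0.3·t(Tier 1)
t(Tier 1) = 1 + 0.3·t(Tier 3) + 0.4·t(Tier 2) + 0.1·t(Tier 1)
Solving: t(Tier 3) = 4.4444, t(Tier 2) = 3.3333, t(Tier 1) = 4.0741.
Expected transfers from Tier 1 to Escalated: 4.0741.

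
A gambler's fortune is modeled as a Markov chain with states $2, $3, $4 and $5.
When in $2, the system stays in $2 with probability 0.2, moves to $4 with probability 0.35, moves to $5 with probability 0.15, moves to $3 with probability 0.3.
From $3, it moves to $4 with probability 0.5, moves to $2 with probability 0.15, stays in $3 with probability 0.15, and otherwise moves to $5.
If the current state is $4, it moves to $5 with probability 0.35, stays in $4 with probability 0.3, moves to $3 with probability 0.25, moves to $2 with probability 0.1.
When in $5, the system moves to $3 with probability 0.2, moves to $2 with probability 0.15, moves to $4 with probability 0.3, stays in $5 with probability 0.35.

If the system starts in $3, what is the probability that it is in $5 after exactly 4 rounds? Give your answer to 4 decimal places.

0.2893

Propagate the distribution vector 4 rounds from $3.
After 0 rounds: (0.0000, 1.0000, 0.0000, 0.0000)
After 1 round: (0.1500, 0.1500, 0.5000, 0.2000)
After 2 rounds: (0.1325, 0.2325, 0.3375, 0.2975)
After 3 rounds: (0.1398, 0.2185, 0.3531, 0.2886)
After 4 rounds: (0.1393, 0.2207, 0.3507, 0.2893)
P(in $5 after 4 rounds) = 0.2893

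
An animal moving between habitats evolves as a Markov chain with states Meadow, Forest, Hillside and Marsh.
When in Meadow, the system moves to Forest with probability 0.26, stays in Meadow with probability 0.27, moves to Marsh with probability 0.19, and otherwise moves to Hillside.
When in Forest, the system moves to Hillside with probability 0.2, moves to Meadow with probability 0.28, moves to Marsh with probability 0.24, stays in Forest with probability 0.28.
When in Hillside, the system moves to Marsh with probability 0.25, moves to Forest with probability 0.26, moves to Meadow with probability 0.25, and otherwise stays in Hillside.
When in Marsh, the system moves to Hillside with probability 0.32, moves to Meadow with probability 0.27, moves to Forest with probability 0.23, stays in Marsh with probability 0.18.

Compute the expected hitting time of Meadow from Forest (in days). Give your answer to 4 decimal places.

Let t(s) be the expected number of days to first reach Meadow from state s, with t(Meadow) = 0. Conditioning on the first day:
t(Forest) = 1 + 0.28·t(Forest) + 0.2·t(Hillside) + 0.24·t(Marsh)
t(Hillside) = 1 + 0.26·t(Forest) + 0.24·t(Hillside) + 0.25·t(Marsh)
t(Marsh) = 1 + 0.23·t(Forest) + 0.32·t(Hillside) + 0.18·t(Marsh)
Solving: t(Forest) = 3.6954, t(Hillside) = 3.8114, t(Marsh) = 3.7434.
Expected days from Forest to Meadow: 3.6954.

3.6954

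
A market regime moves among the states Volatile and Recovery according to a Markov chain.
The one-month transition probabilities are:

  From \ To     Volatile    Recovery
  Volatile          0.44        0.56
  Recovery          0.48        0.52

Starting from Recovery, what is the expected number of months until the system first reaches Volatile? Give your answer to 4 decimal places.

2.0833

Let t(s) be the expected number of months to first reach Volatile from state s, with t(Volatile) = 0. Conditioning on the first month:
t(Recovery) = 1 + 0.52·t(Recovery)
Solving: t(Recovery) = 2.0833.
Expected months from Recovery to Volatile: 2.0833.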